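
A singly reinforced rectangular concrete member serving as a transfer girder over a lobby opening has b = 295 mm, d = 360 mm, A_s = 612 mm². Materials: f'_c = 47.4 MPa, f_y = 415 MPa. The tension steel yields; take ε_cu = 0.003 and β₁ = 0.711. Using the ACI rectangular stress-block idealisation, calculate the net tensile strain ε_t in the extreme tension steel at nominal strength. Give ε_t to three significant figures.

ε_t ≈ 0.0329

a = A_s f_y/(0.85 f'_c b) = 21.37 mm.
β₁ = 0.711, so c = a/β₁ = 21.37/0.711 = 30.06 mm.
From the linear strain diagram with ε_cu = 0.003: ε_t = 0.003 (d − c)/c = 0.003 × (360 − 30.06)/30.06 = 0.0329.
Since ε_t ≥ 0.005, the section is tension-controlled.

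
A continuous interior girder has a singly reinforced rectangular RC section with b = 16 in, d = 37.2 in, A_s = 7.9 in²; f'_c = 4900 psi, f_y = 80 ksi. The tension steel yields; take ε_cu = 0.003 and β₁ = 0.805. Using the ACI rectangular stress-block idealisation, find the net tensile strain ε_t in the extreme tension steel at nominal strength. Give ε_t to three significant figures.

ε_t ≈ 0.00647

a = A_s f_y/(0.85 f'_c b) = 9.484 in.
β₁ = 0.805, so c = a/β₁ = 9.484/0.805 = 11.781 in.
From the linear strain diagram with ε_cu = 0.003: ε_t = 0.003 (d − c)/c = 0.003 × (37.2 − 11.781)/11.781 = 0.00647.
Since ε_t ≥ 0.005, the section is tension-controlled.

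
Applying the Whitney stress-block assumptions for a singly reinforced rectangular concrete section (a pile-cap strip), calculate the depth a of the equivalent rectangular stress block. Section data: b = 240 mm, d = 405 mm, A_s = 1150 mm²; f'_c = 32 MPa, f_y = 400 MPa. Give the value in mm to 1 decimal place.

a ≈ 70.5 mm

T = A_s f_y = 1150 × 400 = 460000 N = 460 kN.
Setting C = 0.85 f'_c a b equal to T: a = 460000/(0.85 × 32 × 240) = 70.5 mm.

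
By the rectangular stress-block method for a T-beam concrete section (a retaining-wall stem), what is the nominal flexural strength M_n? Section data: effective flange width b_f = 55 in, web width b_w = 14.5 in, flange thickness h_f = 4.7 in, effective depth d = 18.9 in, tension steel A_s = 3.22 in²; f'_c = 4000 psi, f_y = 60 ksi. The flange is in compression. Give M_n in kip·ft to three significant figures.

Tension: T = A_s f_y = 3.22 × 60 = 193.2 kips.
Try a within the flange: a = T/(0.85 f'_c b_f) = 193.2/(0.85 × 4 × 55) = 1.033 in.
Since a = 1.033 ≤ h_f = 4.7 in, the stress block lies entirely in the flange; analyse as a rectangular beam of width b_f.
M_n = T(d − a/2) = 193.2 × (18.9 − 0.5165) = 3551.7 kip·in.
M_n = 3551.7/12 = 295.98 kip·ft.

M_n ≈ 296 kip·ft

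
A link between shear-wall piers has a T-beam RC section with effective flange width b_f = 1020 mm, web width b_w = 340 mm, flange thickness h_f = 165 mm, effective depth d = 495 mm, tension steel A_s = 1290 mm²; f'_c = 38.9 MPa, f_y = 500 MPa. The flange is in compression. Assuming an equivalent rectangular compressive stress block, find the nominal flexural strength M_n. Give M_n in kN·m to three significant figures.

M_n ≈ 313 kN·m

Tension: T = A_s f_y = 1290 × 500 = 645000 N.
Try a within the flange: a = T/(0.85 f'_c b_f) = 645000/(0.85 × 38.9 × 1020) = 19.12 mm.
Since a = 19.12 ≤ h_f = 165 mm, the stress block lies entirely in the flange; analyse as a rectangular beam of width b_f.
M_n = T(d − a/2) = 645000 × (495 − 9.56) = 313.11 × 10⁶ N·mm.
M_n = 313.11 kN·m.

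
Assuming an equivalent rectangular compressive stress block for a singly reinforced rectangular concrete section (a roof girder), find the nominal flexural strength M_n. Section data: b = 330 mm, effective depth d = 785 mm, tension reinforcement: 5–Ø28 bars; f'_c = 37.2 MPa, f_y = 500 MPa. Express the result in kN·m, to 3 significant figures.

A_s = 5 × 616 = 3080 mm².
T = A_s f_y = 3080 × 500 = 1540000 N = 1540 kN.
From C = T: a = T/(0.85 f'_c b) = 1540000/(0.85 × 37.2 × 330) = 147.59 mm.
M_n = T(d − a/2) = 1540 kN × (785 − 73.795) mm = 1095.26 kN·m.

M_n ≈ 1100 kN·m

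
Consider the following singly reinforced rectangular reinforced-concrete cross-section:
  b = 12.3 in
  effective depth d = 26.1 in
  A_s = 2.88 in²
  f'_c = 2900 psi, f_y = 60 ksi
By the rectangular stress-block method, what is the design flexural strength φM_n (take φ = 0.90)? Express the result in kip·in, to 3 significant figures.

φM_n ≈ 3620 kip·in

T = A_s f_y = 2.88 × 60 = 172.8 kips.
a = T/(0.85 f'_c b) = 172.8/(0.85 × 2.9 × 12.3) = 5.699 in.
M_n = T(d − a/2) = 172.8 × (26.1 − 2.8495) = 4017.7 kip·in.
φM_n = 0.90 × 4017.7 = 3615.9 kip·in.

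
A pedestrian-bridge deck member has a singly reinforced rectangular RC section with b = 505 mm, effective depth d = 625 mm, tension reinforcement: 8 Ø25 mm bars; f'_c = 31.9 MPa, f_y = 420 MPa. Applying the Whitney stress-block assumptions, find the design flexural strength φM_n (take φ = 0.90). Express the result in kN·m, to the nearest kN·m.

A_s = 8 × 491 = 3928 mm².
T = A_s f_y = 3928 × 420 = 1649760 N = 1649.76 kN.
From C = T: a = T/(0.85 f'_c b) = 1649760/(0.85 × 31.9 × 505) = 120.48 mm.
M_n = T(d − a/2) = 1649.76 kN × (625 − 60.24) mm = 931.72 kN·m.
φM_n = 0.90 × 931.72 = 838.55 kN·m.

φM_n ≈ 839 kN·m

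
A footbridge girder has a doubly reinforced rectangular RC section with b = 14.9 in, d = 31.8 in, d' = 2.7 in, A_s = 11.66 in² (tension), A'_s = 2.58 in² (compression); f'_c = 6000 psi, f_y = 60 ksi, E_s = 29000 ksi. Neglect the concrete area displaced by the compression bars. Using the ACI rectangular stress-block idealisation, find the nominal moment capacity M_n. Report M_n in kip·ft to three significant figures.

M_n ≈ 1660 kip·ft

Assume both steels yield.
a = (A_s − A'_s) f_y/(0.85 f'_c b) = (11.66 − 2.58) × 60/(0.85 × 6 × 14.9) = 7.169 in.
c = a/β₁ = 7.169/0.75 = 9.559 in; ε'_s = 0.003(c − d')/c = 0.0022 ≥ ε_y = 0.0021, so the compression steel yields.
M_n = (A_s − A'_s) f_y (d − a/2) + A'_s f_y (d − d') = 544.8 × (31.8 − 3.5845) + 154.8 × (31.8 − 2.7) = 15371.8 + 4504.7 = 19876.5 kip·in = 19876.5/12 = 1656.38 kip·ft.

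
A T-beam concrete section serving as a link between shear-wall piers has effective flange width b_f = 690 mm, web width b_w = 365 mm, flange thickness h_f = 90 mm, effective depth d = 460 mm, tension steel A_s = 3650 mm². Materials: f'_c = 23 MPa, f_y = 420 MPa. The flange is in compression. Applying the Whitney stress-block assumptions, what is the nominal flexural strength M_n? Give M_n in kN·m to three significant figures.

Tension: T = A_s f_y = 3650 × 420 = 1533000 N.
Try a within the flange: a = T/(0.85 f'_c b_f) = 1533000/(0.85 × 23 × 690) = 113.64 mm.
a = 113.64 > h_f = 90 mm: the block extends into the web. Split into flange-overhang and web parts.
C_f = 0.85 f'_c (b_f − b_w) h_f = 0.85 × 23 × (690 − 365) × 90 = 571838 N.
Remaining web compression depth: a_w = (T − C_f)/(0.85 f'_c b_w) = (1533000 − 571838)/(0.85 × 23 × 365) = 134.70 mm.
M_n = C_f(d − h_f/2) + (T − C_f)(d − a_w/2) = 571838 × (460 − 45) + 961162 × (460 − 67.35) = 237.31 + 377.40 = 614.71 × 10⁶ N·mm.
M_n = 614.71 kN·m.

M_n ≈ 615 kN·m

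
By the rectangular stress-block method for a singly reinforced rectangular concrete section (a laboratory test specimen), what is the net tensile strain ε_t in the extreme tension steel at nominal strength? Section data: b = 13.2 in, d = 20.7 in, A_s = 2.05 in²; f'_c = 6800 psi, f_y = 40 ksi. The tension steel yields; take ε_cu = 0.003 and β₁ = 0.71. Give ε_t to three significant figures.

ε_t ≈ 0.0380

a = A_s f_y/(0.85 f'_c b) = 1.075 in.
β₁ = 0.71, so c = a/β₁ = 1.075/0.71 = 1.514 in.
From the linear strain diagram with ε_cu = 0.003: ε_t = 0.003 (d − c)/c = 0.003 × (20.7 − 1.514)/1.514 = 0.0380.
Since ε_t ≥ 0.005, the section is tension-controlled.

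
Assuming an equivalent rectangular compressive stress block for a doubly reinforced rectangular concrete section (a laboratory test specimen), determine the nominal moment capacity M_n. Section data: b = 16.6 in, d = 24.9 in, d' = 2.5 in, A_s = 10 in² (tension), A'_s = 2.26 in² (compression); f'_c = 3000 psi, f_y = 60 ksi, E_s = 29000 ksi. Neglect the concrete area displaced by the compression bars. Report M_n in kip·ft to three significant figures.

M_n ≈ 1000 kip·ft

Assume both steels yield.
a = (A_s − A'_s) f_y/(0.85 f'_c b) = (10 − 2.26) × 60/(0.85 × 3 × 16.6) = 10.971 in.
c = a/β₁ = 10.971/0.85 = 12.907 in; ε'_s = 0.003(c − d')/c = 0.0024 ≥ ε_y = 0.0021, so the compression steel yields.
M_n = (A_s − A'_s) f_y (d − a/2) + A'_s f_y (d − d') = 464.4 × (24.9 − 5.4855) + 135.6 × (24.9 − 2.5) = 9016.1 + 3037.4 = 12053.5 kip·in = 12053.5/12 = 1004.46 kip·ft.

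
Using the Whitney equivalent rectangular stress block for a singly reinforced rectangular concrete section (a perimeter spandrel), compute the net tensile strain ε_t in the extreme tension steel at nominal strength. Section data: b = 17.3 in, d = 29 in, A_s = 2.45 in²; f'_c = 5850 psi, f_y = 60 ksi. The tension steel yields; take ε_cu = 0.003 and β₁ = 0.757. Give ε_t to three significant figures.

a = A_s f_y/(0.85 f'_c b) = 1.709 in.
β₁ = 0.757, so c = a/β₁ = 1.709/0.757 = 2.258 in.
From the linear strain diagram with ε_cu = 0.003: ε_t = 0.003 (d − c)/c = 0.003 × (29 − 2.258)/2.258 = 0.0355.
Since ε_t ≥ 0.005, the section is tension-controlled.

ε_t ≈ 0.0355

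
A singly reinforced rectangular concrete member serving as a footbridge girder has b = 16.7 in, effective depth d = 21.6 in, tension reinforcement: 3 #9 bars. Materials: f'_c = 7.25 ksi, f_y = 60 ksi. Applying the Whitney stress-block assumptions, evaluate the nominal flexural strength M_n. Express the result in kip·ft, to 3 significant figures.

A_s = 3 × 1 = 3 in².
T = A_s f_y = 3 × 60 = 180 kips.
a = T/(0.85 f'_c b) = 180/(0.85 × 7.25 × 16.7) = 1.749 in.
M_n = T(d − a/2) = 180 × (21.6 − 0.8745) = 3730.6 kip·in = 3730.6/12 = 310.88 kip·ft.

M_n ≈ 311 kip·ft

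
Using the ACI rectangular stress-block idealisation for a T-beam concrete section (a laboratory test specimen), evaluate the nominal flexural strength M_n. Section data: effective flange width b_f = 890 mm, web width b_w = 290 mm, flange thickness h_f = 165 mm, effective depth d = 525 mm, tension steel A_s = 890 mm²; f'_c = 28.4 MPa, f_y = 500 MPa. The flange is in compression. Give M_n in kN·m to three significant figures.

M_n ≈ 229 kN·m

Tension: T = A_s f_y = 890 × 500 = 445000 N.
Try a within the flange: a = T/(0.85 f'_c b_f) = 445000/(0.85 × 28.4 × 890) = 20.71 mm.
Since a = 20.71 ≤ h_f = 165 mm, the stress block lies entirely in the flange; analyse as a rectangular beam of width b_f.
M_n = T(d − a/2) = 445000 × (525 − 10.355) = 229.02 × 10⁶ N·mm.
M_n = 229.02 kN·m.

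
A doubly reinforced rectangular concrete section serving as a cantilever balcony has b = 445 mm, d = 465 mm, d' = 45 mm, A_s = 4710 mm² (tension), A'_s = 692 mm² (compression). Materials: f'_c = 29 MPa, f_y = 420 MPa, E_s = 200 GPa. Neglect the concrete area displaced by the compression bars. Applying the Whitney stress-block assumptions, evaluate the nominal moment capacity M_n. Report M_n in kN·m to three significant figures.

M_n ≈ 777 kN·m

Assume both tension and compression steel yield.
Net tension couple steel: A_s − A'_s = 4018 mm².
a = (A_s − A'_s) f_y / (0.85 f'_c b) = 1687560/(0.85 × 29 × 445) = 153.84 mm.
c = a/β₁ = 153.84/0.843 = 182.49 mm; ε'_s = 0.003(c − d')/c = 0.0023 ≥ f_y/E_s = 0.0021, so compression steel does yield.
M_n = (A_s − A'_s) f_y (d − a/2) + A'_s f_y (d − d') = [1687560 × (465 − 76.92) + 290640 × (465 − 45)] × 10⁻⁶ = 654.91 + 122.07 = 776.98 kN·m.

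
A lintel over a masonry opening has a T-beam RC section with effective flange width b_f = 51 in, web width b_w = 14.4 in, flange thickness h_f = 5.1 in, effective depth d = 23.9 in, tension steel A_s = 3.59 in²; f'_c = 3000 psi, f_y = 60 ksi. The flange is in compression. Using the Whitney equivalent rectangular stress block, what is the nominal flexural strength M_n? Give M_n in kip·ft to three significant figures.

Tension: T = A_s f_y = 3.59 × 60 = 215.4 kips.
Try a within the flange: a = T/(0.85 f'_c b_f) = 215.4/(0.85 × 3 × 51) = 1.656 in.
Since a = 1.656 ≤ h_f = 5.1 in, the stress block lies entirely in the flange; analyse as a rectangular beam of width b_f.
M_n = T(d − a/2) = 215.4 × (23.9 − 0.828) = 4969.7 kip·in.
M_n = 4969.7/12 = 414.14 kip·ft.

M_n ≈ 414 kip·ft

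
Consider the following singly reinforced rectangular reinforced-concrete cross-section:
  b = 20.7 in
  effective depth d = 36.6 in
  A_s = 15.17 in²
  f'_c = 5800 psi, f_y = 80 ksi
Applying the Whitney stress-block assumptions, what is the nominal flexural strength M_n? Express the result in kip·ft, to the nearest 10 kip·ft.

M_n ≈ 3100 kip·ft

T = A_s f_y = 15.17 × 80 = 1213.6 kips.
a = T/(0.85 f'_c b) = 1213.6/(0.85 × 5.8 × 20.7) = 11.892 in.
M_n = T(d − a/2) = 1213.6 × (36.6 − 5.946) = 37201.7 kip·in = 37201.7/12 = 3100.14 kip·ft.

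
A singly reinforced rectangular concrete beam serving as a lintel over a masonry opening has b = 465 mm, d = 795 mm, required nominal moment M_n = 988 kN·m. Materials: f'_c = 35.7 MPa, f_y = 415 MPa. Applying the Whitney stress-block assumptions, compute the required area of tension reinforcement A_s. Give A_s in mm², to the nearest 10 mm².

With M_n = 0.85 f'_c a b (d − a/2), solve the quadratic for a:
a = d − √(d² − 2M_n/(0.85 f'_c b)) = 795 − √(795² − 2 × 988×10⁶/(0.85 × 35.7 × 465)) = 93.58 mm.
A_s = 0.85 f'_c a b / f_y = 0.85 × 35.7 × 93.58 × 465 / 415 = 3181.8 mm².

A_s ≈ 3180 mm²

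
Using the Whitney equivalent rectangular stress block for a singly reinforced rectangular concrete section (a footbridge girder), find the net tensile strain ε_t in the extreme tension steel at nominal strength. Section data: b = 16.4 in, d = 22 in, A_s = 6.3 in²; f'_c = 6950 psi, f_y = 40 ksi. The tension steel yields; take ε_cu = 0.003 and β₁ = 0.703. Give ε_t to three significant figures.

a = A_s f_y/(0.85 f'_c b) = 2.601 in.
β₁ = 0.703, so c = a/β₁ = 2.601/0.703 = 3.700 in.
From the linear strain diagram with ε_cu = 0.003: ε_t = 0.003 (d − c)/c = 0.003 × (22 − 3.700)/3.700 = 0.0148.
Since ε_t ≥ 0.005, the section is tension-controlled.

ε_t ≈ 0.0148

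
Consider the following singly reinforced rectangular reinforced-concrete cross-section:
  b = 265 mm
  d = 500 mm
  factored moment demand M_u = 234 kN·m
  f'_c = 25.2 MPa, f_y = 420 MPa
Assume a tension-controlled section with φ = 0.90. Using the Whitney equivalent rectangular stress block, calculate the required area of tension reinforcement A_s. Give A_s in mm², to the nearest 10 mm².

M_n = M_u/φ = 234/0.90 = 260 kN·m.
With M_n = 0.85 f'_c a b (d − a/2), solve the quadratic for a:
a = d − √(d² − 2M_n/(0.85 f'_c b)) = 500 − √(500² − 2 × 260×10⁶/(0.85 × 25.2 × 265)) = 102.02 mm.
A_s = 0.85 f'_c a b / f_y = 0.85 × 25.2 × 102.02 × 265 / 420 = 1378.8 mm².

A_s ≈ 1380 mm²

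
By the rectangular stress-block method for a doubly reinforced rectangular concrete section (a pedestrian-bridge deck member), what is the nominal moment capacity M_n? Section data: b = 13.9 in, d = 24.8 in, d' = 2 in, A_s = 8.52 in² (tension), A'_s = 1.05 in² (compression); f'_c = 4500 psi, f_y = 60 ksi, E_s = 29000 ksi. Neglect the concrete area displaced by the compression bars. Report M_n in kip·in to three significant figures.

Assume both steels yield.
a = (A_s − A'_s) f_y/(0.85 f'_c b) = (8.52 − 1.05) × 60/(0.85 × 4.5 × 13.9) = 8.430 in.
c = a/β₁ = 8.430/0.825 = 10.218 in; ε'_s = 0.003(c − d')/c = 0.0024 ≥ ε_y = 0.0021, so the compression steel yields.
M_n = (A_s − A'_s) f_y (d − a/2) + A'_s f_y (d − d') = 448.2 × (24.8 − 4.215) + 63 × (24.8 − 2) = 9226.2 + 1436.4 = 10662.6 kip·in.

M_n ≈ 10700 kip·in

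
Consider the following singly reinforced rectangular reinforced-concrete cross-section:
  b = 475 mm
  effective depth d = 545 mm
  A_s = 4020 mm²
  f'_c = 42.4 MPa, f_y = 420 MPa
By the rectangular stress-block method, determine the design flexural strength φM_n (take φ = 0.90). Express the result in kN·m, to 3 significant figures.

φM_n ≈ 753 kN·m

T = A_s f_y = 4020 × 420 = 1688400 N = 1688.4 kN.
From C = T: a = T/(0.85 f'_c b) = 1688400/(0.85 × 42.4 × 475) = 98.63 mm.
M_n = T(d − a/2) = 1688.4 kN × (545 − 49.315) mm = 836.91 kN·m.
φM_n = 0.90 × 836.91 = 753.22 kN·m.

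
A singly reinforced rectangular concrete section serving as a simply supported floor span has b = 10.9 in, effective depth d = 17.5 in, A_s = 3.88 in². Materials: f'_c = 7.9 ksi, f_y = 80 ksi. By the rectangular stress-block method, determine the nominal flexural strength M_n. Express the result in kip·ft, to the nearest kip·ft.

M_n ≈ 398 kip·ft

T = A_s f_y = 3.88 × 80 = 310.4 kips.
a = T/(0.85 f'_c b) = 310.4/(0.85 × 7.9 × 10.9) = 4.241 in.
M_n = T(d − a/2) = 310.4 × (17.5 − 2.1205) = 4773.8 kip·in = 4773.8/12 = 397.82 kip·ft.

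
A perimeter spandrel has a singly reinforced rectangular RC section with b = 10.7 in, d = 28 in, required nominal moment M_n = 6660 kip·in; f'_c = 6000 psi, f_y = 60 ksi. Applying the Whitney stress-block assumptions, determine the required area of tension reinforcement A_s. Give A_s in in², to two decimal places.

From M_n = 0.85 f'_c a b (d − a/2):
a = d − √(d² − 2M_n/(0.85 f'_c b)) = 28 − √(28² − 2 × 6660/(0.85 × 6 × 10.7)) = 4.764 in.
A_s = 0.85 f'_c a b / f_y = 0.85 × 6 × 4.764 × 10.7 / 60 = 4.333 in².

A_s ≈ 4.33 in²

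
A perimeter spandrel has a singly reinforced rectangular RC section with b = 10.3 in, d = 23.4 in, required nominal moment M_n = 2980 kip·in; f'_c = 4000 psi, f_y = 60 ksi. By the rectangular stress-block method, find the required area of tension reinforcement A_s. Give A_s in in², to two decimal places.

From M_n = 0.85 f'_c a b (d − a/2):
a = d − √(d² − 2M_n/(0.85 f'_c b)) = 23.4 − √(23.4² − 2 × 2980/(0.85 × 4 × 10.3)) = 3.974 in.
A_s = 0.85 f'_c a b / f_y = 0.85 × 4 × 3.974 × 10.3 / 60 = 2.319 in².

A_s ≈ 2.32 in²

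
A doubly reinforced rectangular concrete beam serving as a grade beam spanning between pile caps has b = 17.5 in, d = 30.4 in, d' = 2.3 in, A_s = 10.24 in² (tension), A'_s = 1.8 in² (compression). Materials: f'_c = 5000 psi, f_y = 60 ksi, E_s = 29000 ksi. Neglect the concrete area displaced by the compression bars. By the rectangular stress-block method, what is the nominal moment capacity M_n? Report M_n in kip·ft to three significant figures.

M_n ≈ 1390 kip·ft

Assume both steels yield.
a = (A_s − A'_s) f_y/(0.85 f'_c b) = (10.24 − 1.8) × 60/(0.85 × 5 × 17.5) = 6.809 in.
c = a/β₁ = 6.809/0.8 = 8.511 in; ε'_s = 0.003(c − d')/c = 0.0022 ≥ ε_y = 0.0021, so the compression steel yields.
M_n = (A_s − A'_s) f_y (d − a/2) + A'_s f_y (d − d') = 506.4 × (30.4 − 3.4045) + 108 × (30.4 − 2.3) = 13670.5 + 3034.8 = 16705.3 kip·in = 16705.3/12 = 1392.11 kip·ft.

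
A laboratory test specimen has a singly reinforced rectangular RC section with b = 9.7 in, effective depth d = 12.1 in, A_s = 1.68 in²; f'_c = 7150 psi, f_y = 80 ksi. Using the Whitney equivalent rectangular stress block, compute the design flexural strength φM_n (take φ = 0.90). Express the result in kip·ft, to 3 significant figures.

T = A_s f_y = 1.68 × 80 = 134.4 kips.
a = T/(0.85 f'_c b) = 134.4/(0.85 × 7.15 × 9.7) = 2.280 in.
M_n = T(d − a/2) = 134.4 × (12.1 − 1.14) = 1473.0 kip·in = 1473.0/12 = 122.75 kip·ft.
φM_n = 0.90 × 122.75 = 110.48 kip·ft.

φM_n ≈ 110 kip·ft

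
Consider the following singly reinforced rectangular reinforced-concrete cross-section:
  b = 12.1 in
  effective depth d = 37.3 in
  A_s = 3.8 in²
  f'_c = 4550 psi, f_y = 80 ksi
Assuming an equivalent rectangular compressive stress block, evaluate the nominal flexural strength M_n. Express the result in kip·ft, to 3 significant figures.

T = A_s f_y = 3.8 × 80 = 304 kips.
a = T/(0.85 f'_c b) = 304/(0.85 × 4.55 × 12.1) = 6.496 in.
M_n = T(d − a/2) = 304 × (37.3 − 3.248) = 10351.8 kip·in = 10351.8/12 = 862.65 kip·ft.

M_n ≈ 863 kip·ft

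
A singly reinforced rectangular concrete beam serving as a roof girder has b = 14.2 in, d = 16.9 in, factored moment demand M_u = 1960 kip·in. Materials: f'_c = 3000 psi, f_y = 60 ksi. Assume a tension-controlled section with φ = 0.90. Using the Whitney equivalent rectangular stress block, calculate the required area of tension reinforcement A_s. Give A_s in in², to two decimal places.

M_n = M_u/φ = 1960/0.90 = 2177.78 kip·in.
From M_n = 0.85 f'_c a b (d − a/2):
a = d − √(d² − 2M_n/(0.85 f'_c b)) = 16.9 − √(16.9² − 2 × 2177.78/(0.85 × 3 × 14.2)) = 4.042 in.
A_s = 0.85 f'_c a b / f_y = 0.85 × 3 × 4.042 × 14.2 / 60 = 2.439 in².

A_s ≈ 2.44 in²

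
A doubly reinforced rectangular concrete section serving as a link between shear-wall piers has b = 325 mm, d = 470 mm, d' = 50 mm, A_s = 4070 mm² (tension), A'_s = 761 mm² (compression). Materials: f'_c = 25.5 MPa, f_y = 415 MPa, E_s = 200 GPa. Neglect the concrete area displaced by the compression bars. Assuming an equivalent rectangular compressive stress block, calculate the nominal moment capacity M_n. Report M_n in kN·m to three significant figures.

M_n ≈ 644 kN·m

Assume both tension and compression steel yield.
Net tension couple steel: A_s − A'_s = 3309 mm².
a = (A_s − A'_s) f_y / (0.85 f'_c b) = 1373235/(0.85 × 25.5 × 325) = 194.94 mm.
c = a/β₁ = 194.94/0.85 = 229.34 mm; ε'_s = 0.003(c − d')/c = 0.0023 ≥ f_y/E_s = 0.0021, so compression steel does yield.
M_n = (A_s − A'_s) f_y (d − a/2) + A'_s f_y (d − d') = [1373235 × (470 − 97.47) + 315815 × (470 − 50)] × 10⁻⁶ = 511.57 + 132.64 = 644.21 kN·m.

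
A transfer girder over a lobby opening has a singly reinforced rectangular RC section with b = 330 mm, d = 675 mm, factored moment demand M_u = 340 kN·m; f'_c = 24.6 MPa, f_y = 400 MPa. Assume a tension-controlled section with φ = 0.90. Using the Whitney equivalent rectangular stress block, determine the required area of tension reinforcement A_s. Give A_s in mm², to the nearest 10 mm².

A_s ≈ 1500 mm²

M_n = M_u/φ = 340/0.90 = 377.778 kN·m.
With M_n = 0.85 f'_c a b (d − a/2), solve the quadratic for a:
a = d − √(d² − 2M_n/(0.85 f'_c b)) = 675 − √(675² − 2 × 377.778×10⁶/(0.85 × 24.6 × 330)) = 86.67 mm.
A_s = 0.85 f'_c a b / f_y = 0.85 × 24.6 × 86.67 × 330 / 400 = 1495.1 mm².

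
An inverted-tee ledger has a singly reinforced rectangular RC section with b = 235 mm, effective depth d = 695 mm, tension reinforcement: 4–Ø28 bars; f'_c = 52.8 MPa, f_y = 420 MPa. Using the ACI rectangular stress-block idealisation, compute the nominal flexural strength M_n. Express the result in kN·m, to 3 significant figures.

A_s = 4 × 616 = 2464 mm².
T = A_s f_y = 2464 × 420 = 1034880 N = 1034.88 kN.
From C = T: a = T/(0.85 f'_c b) = 1034880/(0.85 × 52.8 × 235) = 98.12 mm.
M_n = T(d − a/2) = 1034.88 kN × (695 − 49.06) mm = 668.47 kN·m.

M_n ≈ 668 kN·m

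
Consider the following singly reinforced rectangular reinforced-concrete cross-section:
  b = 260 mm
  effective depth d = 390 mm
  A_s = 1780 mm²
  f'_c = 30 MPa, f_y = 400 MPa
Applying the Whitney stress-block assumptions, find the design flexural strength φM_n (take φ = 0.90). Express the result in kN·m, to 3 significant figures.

φM_n ≈ 216 kN·m

T = A_s f_y = 1780 × 400 = 712000 N = 712 kN.
From C = T: a = T/(0.85 f'_c b) = 712000/(0.85 × 30 × 260) = 107.39 mm.
M_n = T(d − a/2) = 712 kN × (390 − 53.695) mm = 239.45 kN·m.
φM_n = 0.90 × 239.45 = 215.51 kN·m.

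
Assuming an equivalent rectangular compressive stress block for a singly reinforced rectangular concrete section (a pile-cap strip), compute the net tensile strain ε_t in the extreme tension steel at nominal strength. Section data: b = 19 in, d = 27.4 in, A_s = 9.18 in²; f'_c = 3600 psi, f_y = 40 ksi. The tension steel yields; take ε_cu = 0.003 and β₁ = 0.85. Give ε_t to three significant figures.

ε_t ≈ 0.00806

a = A_s f_y/(0.85 f'_c b) = 6.316 in.
β₁ = 0.85, so c = a/β₁ = 6.316/0.85 = 7.431 in.
From the linear strain diagram with ε_cu = 0.003: ε_t = 0.003 (d − c)/c = 0.003 × (27.4 − 7.431)/7.431 = 0.00806.
Since ε_t ≥ 0.005, the section is tension-controlled.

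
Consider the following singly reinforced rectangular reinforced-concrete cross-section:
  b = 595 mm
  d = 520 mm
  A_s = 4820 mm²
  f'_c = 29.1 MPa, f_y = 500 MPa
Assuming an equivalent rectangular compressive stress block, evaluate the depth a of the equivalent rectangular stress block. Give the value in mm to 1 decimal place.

a ≈ 163.8 mm

T = A_s f_y = 4820 × 500 = 2410000 N = 2410 kN.
Setting C = 0.85 f'_c a b equal to T: a = 2410000/(0.85 × 29.1 × 595) = 163.8 mm.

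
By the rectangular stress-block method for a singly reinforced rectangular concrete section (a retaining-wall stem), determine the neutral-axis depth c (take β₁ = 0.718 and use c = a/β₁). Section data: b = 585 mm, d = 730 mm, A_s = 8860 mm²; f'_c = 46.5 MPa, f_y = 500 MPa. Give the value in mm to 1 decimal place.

T = A_s f_y = 8860 × 500 = 4430000 N = 4430 kN.
Setting C = 0.85 f'_c a b equal to T: a = 4430000/(0.85 × 46.5 × 585) = 191.591 mm.
With β₁ = 0.718, c = a/β₁ = 191.591/0.718 = 266.8 mm.

c ≈ 266.8 mm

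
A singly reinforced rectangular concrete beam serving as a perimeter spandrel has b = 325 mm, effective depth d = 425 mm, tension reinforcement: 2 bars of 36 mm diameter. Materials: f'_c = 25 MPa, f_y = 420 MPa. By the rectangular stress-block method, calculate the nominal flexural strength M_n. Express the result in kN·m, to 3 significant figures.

M_n ≈ 310 kN·m

A_s = 2 × 1018 = 2036 mm².
T = A_s f_y = 2036 × 420 = 855120 N = 855.12 kN.
From C = T: a = T/(0.85 f'_c b) = 855120/(0.85 × 25 × 325) = 123.82 mm.
M_n = T(d − a/2) = 855.12 kN × (425 − 61.91) mm = 310.49 kN·m.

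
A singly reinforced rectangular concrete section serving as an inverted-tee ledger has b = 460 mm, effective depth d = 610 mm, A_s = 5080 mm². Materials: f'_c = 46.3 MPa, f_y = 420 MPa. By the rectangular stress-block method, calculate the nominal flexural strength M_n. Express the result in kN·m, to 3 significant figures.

M_n ≈ 1180 kN·m

T = A_s f_y = 5080 × 420 = 2133600 N = 2133.6 kN.
From C = T: a = T/(0.85 f'_c b) = 2133600/(0.85 × 46.3 × 460) = 117.86 mm.
M_n = T(d − a/2) = 2133.6 kN × (610 − 58.93) mm = 1175.76 kN·m.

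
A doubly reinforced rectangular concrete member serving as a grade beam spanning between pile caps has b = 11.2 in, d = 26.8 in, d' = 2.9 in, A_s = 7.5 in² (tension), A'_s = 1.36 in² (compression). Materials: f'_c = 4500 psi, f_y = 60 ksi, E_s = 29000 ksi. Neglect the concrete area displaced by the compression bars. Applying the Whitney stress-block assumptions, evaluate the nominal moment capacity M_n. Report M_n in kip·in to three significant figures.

Assume both steels yield.
a = (A_s − A'_s) f_y/(0.85 f'_c b) = (7.5 − 1.36) × 60/(0.85 × 4.5 × 11.2) = 8.599 in.
c = a/β₁ = 8.599/0.825 = 10.423 in; ε'_s = 0.003(c − d')/c = 0.0022 ≥ ε_y = 0.0021, so the compression steel yields.
M_n = (A_s − A'_s) f_y (d − a/2) + A'_s f_y (d − d') = 368.4 × (26.8 − 4.2995) + 81.6 × (26.8 − 2.9) = 8289.2 + 1950.2 = 10239.4 kip·in.

M_n ≈ 10200 kip·in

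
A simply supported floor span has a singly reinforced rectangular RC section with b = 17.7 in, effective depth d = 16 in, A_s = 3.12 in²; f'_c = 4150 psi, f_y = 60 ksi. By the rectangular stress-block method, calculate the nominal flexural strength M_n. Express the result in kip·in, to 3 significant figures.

M_n ≈ 2710 kip·in

T = A_s f_y = 3.12 × 60 = 187.2 kips.
a = T/(0.85 f'_c b) = 187.2/(0.85 × 4.15 × 17.7) = 2.998 in.
M_n = T(d − a/2) = 187.2 × (16 − 1.499) = 2714.6 kip·in.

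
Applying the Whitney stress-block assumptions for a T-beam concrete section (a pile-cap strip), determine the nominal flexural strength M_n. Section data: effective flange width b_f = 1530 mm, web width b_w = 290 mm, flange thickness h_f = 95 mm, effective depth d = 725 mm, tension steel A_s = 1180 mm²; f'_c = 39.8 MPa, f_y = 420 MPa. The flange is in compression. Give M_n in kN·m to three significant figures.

M_n ≈ 357 kN·m

Tension: T = A_s f_y = 1180 × 420 = 495600 N.
Try a within the flange: a = T/(0.85 f'_c b_f) = 495600/(0.85 × 39.8 × 1530) = 9.57 mm.
Since a = 9.57 ≤ h_f = 95 mm, the stress block lies entirely in the flange; analyse as a rectangular beam of width b_f.
M_n = T(d − a/2) = 495600 × (725 − 4.785) = 356.94 × 10⁶ N·mm.
M_n = 356.94 kN·m.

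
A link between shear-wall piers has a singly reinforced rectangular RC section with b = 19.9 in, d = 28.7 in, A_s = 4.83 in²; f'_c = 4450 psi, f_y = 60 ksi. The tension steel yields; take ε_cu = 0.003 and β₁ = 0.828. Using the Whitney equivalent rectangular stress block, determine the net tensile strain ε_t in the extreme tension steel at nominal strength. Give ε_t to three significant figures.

a = A_s f_y/(0.85 f'_c b) = 3.850 in.
β₁ = 0.828, so c = a/β₁ = 3.850/0.828 = 4.650 in.
From the linear strain diagram with ε_cu = 0.003: ε_t = 0.003 (d − c)/c = 0.003 × (28.7 − 4.650)/4.650 = 0.0155.
Since ε_t ≥ 0.005, the section is tension-controlled.

ε_t ≈ 0.0155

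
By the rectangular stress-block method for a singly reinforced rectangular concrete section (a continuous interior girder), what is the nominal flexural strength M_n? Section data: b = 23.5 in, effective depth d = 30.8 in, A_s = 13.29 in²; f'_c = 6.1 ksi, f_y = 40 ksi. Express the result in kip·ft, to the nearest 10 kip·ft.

M_n ≈ 1270 kip·ft

T = A_s f_y = 13.29 × 40 = 531.6 kips.
a = T/(0.85 f'_c b) = 531.6/(0.85 × 6.1 × 23.5) = 4.363 in.
M_n = T(d − a/2) = 531.6 × (30.8 − 2.1815) = 15213.6 kip·in = 15213.6/12 = 1267.80 kip·ft.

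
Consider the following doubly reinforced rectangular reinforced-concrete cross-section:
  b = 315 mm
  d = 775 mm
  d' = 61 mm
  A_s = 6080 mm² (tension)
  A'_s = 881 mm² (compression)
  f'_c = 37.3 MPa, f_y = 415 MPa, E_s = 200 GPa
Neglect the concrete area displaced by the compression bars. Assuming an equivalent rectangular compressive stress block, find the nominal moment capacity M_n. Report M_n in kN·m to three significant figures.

M_n ≈ 1700 kN·m

Assume both tension and compression steel yield.
Net tension couple steel: A_s − A'_s = 5199 mm².
a = (A_s − A'_s) f_y / (0.85 f'_c b) = 2157585/(0.85 × 37.3 × 315) = 216.04 mm.
c = a/β₁ = 216.04/0.784 = 275.56 mm; ε'_s = 0.003(c − d')/c = 0.0023 ≥ f_y/E_s = 0.0021, so compression steel does yield.
M_n = (A_s − A'_s) f_y (d − a/2) + A'_s f_y (d − d') = [2157585 × (775 − 108.02) + 365615 × (775 − 61)] × 10⁻⁶ = 1439.07 + 261.05 = 1700.12 kN·m.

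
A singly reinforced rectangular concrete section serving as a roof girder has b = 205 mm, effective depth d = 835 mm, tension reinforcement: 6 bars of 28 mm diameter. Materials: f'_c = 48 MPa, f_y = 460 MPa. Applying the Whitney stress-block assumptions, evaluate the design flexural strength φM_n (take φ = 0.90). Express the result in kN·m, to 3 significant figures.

A_s = 6 × 616 = 3696 mm².
T = A_s f_y = 3696 × 460 = 1700160 N = 1700.16 kN.
From C = T: a = T/(0.85 f'_c b) = 1700160/(0.85 × 48 × 205) = 203.27 mm.
M_n = T(d − a/2) = 1700.16 kN × (835 − 101.635) mm = 1246.84 kN·m.
φM_n = 0.90 × 1246.84 = 1122.16 kN·m.

φM_n ≈ 1120 kN·m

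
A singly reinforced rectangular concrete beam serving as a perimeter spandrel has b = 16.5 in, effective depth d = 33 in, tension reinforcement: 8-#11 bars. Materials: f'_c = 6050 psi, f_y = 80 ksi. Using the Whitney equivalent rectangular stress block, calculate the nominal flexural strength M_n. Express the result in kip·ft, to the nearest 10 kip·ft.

M_n ≈ 2260 kip·ft

A_s = 8 × 1.56 = 12.48 in².
T = A_s f_y = 12.48 × 80 = 998.4 kips.
a = T/(0.85 f'_c b) = 998.4/(0.85 × 6.05 × 16.5) = 11.766 in.
M_n = T(d − a/2) = 998.4 × (33 − 5.883) = 27073.6 kip·in = 27073.6/12 = 2256.13 kip·ft.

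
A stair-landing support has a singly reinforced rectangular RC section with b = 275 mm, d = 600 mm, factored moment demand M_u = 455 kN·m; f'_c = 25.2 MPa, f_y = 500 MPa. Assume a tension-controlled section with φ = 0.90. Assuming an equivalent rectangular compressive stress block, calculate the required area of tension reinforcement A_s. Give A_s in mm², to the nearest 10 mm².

A_s ≈ 1960 mm²

M_n = M_u/φ = 455/0.90 = 505.556 kN·m.
With M_n = 0.85 f'_c a b (d − a/2), solve the quadratic for a:
a = d − √(d² − 2M_n/(0.85 f'_c b)) = 600 − √(600² − 2 × 505.556×10⁶/(0.85 × 25.2 × 275)) = 166.01 mm.
A_s = 0.85 f'_c a b / f_y = 0.85 × 25.2 × 166.01 × 275 / 500 = 1955.8 mm².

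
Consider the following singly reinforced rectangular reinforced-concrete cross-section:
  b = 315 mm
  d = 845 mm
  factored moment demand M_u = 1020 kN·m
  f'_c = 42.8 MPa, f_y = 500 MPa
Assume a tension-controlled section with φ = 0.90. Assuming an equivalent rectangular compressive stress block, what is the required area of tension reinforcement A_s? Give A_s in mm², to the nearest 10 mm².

A_s ≈ 2900 mm²

M_n = M_u/φ = 1020/0.90 = 1133.33 kN·m.
With M_n = 0.85 f'_c a b (d − a/2), solve the quadratic for a:
a = d − √(d² − 2M_n/(0.85 f'_c b)) = 845 − √(845² − 2 × 1133.33×10⁶/(0.85 × 42.8 × 315)) = 126.51 mm.
A_s = 0.85 f'_c a b / f_y = 0.85 × 42.8 × 126.51 × 315 / 500 = 2899.5 mm².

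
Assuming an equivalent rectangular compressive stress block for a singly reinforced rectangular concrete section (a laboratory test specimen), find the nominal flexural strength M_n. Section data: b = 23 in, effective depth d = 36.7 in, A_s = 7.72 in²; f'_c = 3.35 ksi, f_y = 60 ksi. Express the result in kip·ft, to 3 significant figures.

M_n ≈ 1280 kip·ft

T = A_s f_y = 7.72 × 60 = 463.2 kips.
a = T/(0.85 f'_c b) = 463.2/(0.85 × 3.35 × 23) = 7.073 in.
M_n = T(d − a/2) = 463.2 × (36.7 − 3.5365) = 15361.3 kip·in = 15361.3/12 = 1280.11 kip·ft.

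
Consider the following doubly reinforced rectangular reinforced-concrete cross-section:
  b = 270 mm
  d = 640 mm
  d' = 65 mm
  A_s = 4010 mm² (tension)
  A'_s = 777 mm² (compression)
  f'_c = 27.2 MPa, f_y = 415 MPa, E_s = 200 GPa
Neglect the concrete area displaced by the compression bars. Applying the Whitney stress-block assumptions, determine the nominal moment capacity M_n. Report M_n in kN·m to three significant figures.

M_n ≈ 900 kN·m

Assume both tension and compression steel yield.
Net tension couple steel: A_s − A'_s = 3233 mm².
a = (A_s − A'_s) f_y / (0.85 f'_c b) = 1341695/(0.85 × 27.2 × 270) = 214.93 mm.
c = a/β₁ = 214.93/0.85 = 252.86 mm; ε'_s = 0.003(c − d')/c = 0.0022 ≥ f_y/E_s = 0.0021, so compression steel does yield.
M_n = (A_s − A'_s) f_y (d − a/2) + A'_s f_y (d − d') = [1341695 × (640 − 107.465) + 322455 × (640 − 65)] × 10⁻⁶ = 714.50 + 185.41 = 899.91 kN·m.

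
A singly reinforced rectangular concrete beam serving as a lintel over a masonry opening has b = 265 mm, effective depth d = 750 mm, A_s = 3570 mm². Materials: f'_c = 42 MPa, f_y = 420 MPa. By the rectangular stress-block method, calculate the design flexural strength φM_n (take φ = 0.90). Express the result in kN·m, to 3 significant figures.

T = A_s f_y = 3570 × 420 = 1499400 N = 1499.4 kN.
From C = T: a = T/(0.85 f'_c b) = 1499400/(0.85 × 42 × 265) = 158.49 mm.
M_n = T(d − a/2) = 1499.4 kN × (750 − 79.245) mm = 1005.73 kN·m.
φM_n = 0.90 × 1005.73 = 905.16 kN·m.

φM_n ≈ 905 kN·m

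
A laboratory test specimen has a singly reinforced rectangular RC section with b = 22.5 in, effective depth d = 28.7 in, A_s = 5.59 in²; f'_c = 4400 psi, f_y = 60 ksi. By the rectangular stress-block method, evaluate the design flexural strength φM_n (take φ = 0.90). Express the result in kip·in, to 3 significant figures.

T = A_s f_y = 5.59 × 60 = 335.4 kips.
a = T/(0.85 f'_c b) = 335.4/(0.85 × 4.4 × 22.5) = 3.986 in.
M_n = T(d − a/2) = 335.4 × (28.7 − 1.993) = 8957.5 kip·in.
φM_n = 0.90 × 8957.5 = 8061.8 kip·in.

φM_n ≈ 8060 kip·in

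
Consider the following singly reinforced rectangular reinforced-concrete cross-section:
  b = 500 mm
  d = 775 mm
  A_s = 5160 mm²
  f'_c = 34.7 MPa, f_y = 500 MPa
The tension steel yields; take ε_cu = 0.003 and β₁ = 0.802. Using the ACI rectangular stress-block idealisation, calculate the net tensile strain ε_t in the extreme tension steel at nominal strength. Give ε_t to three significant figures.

a = A_s f_y/(0.85 f'_c b) = 174.94 mm.
β₁ = 0.802, so c = a/β₁ = 174.94/0.802 = 218.13 mm.
From the linear strain diagram with ε_cu = 0.003: ε_t = 0.003 (d − c)/c = 0.003 × (775 − 218.13)/218.13 = 0.00766.
Since ε_t ≥ 0.005, the section is tension-controlled.

ε_t ≈ 0.00766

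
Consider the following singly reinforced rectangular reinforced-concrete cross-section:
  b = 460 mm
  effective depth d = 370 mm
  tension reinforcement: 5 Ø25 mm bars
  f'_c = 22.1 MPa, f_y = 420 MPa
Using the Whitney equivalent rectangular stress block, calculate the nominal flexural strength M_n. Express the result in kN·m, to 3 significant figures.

M_n ≈ 320 kN·m

A_s = 5 × 491 = 2455 mm².
T = A_s f_y = 2455 × 420 = 1031100 N = 1031.1 kN.
From C = T: a = T/(0.85 f'_c b) = 1031100/(0.85 × 22.1 × 460) = 119.33 mm.
M_n = T(d − a/2) = 1031.1 kN × (370 − 59.665) mm = 319.99 kN·m.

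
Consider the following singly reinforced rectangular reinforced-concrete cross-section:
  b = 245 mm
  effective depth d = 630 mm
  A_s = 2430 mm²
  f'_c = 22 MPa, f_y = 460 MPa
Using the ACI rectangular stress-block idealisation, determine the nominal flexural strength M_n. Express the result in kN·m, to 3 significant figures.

M_n ≈ 568 kN·m

T = A_s f_y = 2430 × 460 = 1117800 N = 1117.8 kN.
From C = T: a = T/(0.85 f'_c b) = 1117800/(0.85 × 22 × 245) = 243.98 mm.
M_n = T(d − a/2) = 1117.8 kN × (630 − 121.99) mm = 567.85 kN·m.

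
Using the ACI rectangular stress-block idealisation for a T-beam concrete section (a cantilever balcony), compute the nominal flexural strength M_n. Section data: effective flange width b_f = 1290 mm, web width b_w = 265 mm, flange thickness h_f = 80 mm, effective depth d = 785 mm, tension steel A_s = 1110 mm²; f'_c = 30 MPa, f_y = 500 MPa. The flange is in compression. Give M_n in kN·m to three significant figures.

Tension: T = A_s f_y = 1110 × 500 = 555000 N.
Try a within the flange: a = T/(0.85 f'_c b_f) = 555000/(0.85 × 30 × 1290) = 16.87 mm.
Since a = 16.87 ≤ h_f = 80 mm, the stress block lies entirely in the flange; analyse as a rectangular beam of width b_f.
M_n = T(d − a/2) = 555000 × (785 − 8.435) = 430.99 × 10⁶ N·mm.
M_n = 430.99 kN·m.

M_n ≈ 431 kN·m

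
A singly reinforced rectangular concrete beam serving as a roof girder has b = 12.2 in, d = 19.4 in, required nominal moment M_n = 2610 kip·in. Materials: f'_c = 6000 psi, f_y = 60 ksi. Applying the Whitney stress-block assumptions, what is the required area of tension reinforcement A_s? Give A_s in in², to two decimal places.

A_s ≈ 2.38 in²

From M_n = 0.85 f'_c a b (d − a/2):
a = d − √(d² − 2M_n/(0.85 f'_c b)) = 19.4 − √(19.4² − 2 × 2610/(0.85 × 6 × 12.2)) = 2.298 in.
A_s = 0.85 f'_c a b / f_y = 0.85 × 6 × 2.298 × 12.2 / 60 = 2.383 in².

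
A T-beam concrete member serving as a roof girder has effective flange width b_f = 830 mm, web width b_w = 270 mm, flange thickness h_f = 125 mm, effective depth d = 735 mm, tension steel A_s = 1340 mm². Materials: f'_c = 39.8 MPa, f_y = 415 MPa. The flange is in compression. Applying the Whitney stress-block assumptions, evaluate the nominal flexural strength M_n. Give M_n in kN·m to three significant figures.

Tension: T = A_s f_y = 1340 × 415 = 556100 N.
Try a within the flange: a = T/(0.85 f'_c b_f) = 556100/(0.85 × 39.8 × 830) = 19.80 mm.
Since a = 19.80 ≤ h_f = 125 mm, the stress block lies entirely in the flange; analyse as a rectangular beam of width b_f.
M_n = T(d − a/2) = 556100 × (735 − 9.9) = 403.23 × 10⁶ N·mm.
M_n = 403.23 kN·m.

M_n ≈ 403 kN·m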